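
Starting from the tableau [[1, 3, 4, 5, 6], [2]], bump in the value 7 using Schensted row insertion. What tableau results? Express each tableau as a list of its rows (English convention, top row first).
[[1, 3, 4, 5, 6, 7], [2]]

7 is larger than every entry of row 1, so it is appended to row 1. The new tableau is [[1, 3, 4, 5, 6, 7], [2]].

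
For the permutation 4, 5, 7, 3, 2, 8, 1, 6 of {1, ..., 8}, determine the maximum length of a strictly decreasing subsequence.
4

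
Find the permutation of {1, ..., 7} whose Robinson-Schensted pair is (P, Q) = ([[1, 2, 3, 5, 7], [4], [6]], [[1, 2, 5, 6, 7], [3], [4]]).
1 6 4 2 3 5 7

Reverse RSK: for i = n, n-1, ..., 1, locate i in Q, remove the corresponding corner cell from P, and reverse-bump its entry up through P; the value ejected from row 1 is w(i).

So w = 1 6 4 2 3 5 7.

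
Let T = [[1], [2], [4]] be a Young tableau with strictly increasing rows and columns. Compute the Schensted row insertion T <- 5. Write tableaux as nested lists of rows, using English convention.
5 is larger than every entry of row 1, so it is appended to row 1. The new tableau is [[1, 5], [2], [4]].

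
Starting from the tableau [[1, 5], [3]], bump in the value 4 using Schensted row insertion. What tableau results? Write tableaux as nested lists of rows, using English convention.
[[1, 4], [3, 5]]

In row 1, 4 replaces 5 (the leftmost entry greater than 4); 5 is bumped to row 2. 5 is appended to row 2. The new tableau is [[1, 4], [3, 5]].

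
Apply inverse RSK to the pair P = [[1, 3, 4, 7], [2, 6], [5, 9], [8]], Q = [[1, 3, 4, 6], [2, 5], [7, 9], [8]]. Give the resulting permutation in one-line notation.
Reverse RSK: for i = n, n-1, ..., 1, locate i in Q, remove the corresponding corner cell from P, and reverse-bump its entry up through P; the value ejected from row 1 is w(i).

So w = 8 2 5 9 6 7 3 1 4.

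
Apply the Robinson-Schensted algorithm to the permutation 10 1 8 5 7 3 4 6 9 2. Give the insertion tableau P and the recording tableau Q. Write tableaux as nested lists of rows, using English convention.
P = [[1, 2, 4, 6, 9], [3, 7], [5], [8], [10]], Q = [[1, 3, 5, 8, 9], [2, 7], [4], [6], [10]]

Insert each entry of the permutation into P by Schensted row insertion, recording in Q the position of each new cell.

Insert 10: appended to row 1. P = [[10]], Q = [[1]].
Insert 1: 1 bumps 10 from row 1; 10 starts row 2. P = [[1], [10]], Q = [[1], [2]].
Insert 8: appended to row 1. P = [[1, 8], [10]], Q = [[1, 3], [2]].
Insert 5: 5 bumps 8 from row 1; 8 bumps 10 from row 2; 10 starts row 3. P = [[1, 5], [8], [10]], Q = [[1, 3], [2], [4]].
Insert 7: appended to row 1. P = [[1, 5, 7], [8], [10]], Q = [[1, 3, 5], [2], [4]].
Insert 3: 3 bumps 5 from row 1; 5 bumps 8 from row 2; 8 bumps 10 from row 3; 10 starts row 4. P = [[1, 3, 7], [5], [8], [10]], Q = [[1, 3, 5], [2], [4], [6]].
Insert 4: 4 bumps 7 from row 1; 7 appends to row 2. P = [[1, 3, 4], [5, 7], [8], [10]], Q = [[1, 3, 5], [2, 7], [4], [6]].
Insert 6: appended to row 1. P = [[1, 3, 4, 6], [5, 7], [8], [10]], Q = [[1, 3, 5, 8], [2, 7], [4], [6]].
Insert 9: appended to row 1. P = [[1, 3, 4, 6, 9], [5, 7], [8], [10]], Q = [[1, 3, 5, 8, 9], [2, 7], [4], [6]].
Insert 2: 2 bumps 3 from row 1; 3 bumps 5 from row 2; 5 bumps 8 from row 3; 8 bumps 10 from row 4; 10 starts row 5. P = [[1, 2, 4, 6, 9], [3, 7], [5], [8], [10]], Q = [[1, 3, 5, 8, 9], [2, 7], [4], [6], [10]].

So P = [[1, 2, 4, 6, 9], [3, 7], [5], [8], [10]], Q = [[1, 3, 5, 8, 9], [2, 7], [4], [6], [10]].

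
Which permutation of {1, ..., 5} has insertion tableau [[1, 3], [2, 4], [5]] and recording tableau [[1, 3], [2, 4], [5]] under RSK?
2 1 5 4 3

Reverse RSK: for i = n, n-1, ..., 1, locate i in Q, remove the corresponding corner cell from P, and reverse-bump its entry up through P; the value ejected from row 1 is w(i).

So w = 2 1 5 4 3.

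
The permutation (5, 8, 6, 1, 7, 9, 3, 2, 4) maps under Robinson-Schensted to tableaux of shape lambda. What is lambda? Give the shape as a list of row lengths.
Row-insert each entry into an empty tableau.

After inserting 5: P = [[5]].
After inserting 8: P = [[5, 8]].
After inserting 6: P = [[5, 6], [8]].
After inserting 1: P = [[1, 6], [5], [8]].
After inserting 7: P = [[1, 6, 7], [5], [8]].
After inserting 9: P = [[1, 6, 7, 9], [5], [8]].
After inserting 3: P = [[1, 3, 7, 9], [5, 6], [8]].
After inserting 2: P = [[1, 2, 7, 9], [3, 6], [5], [8]].
After inserting 4: P = [[1, 2, 4, 9], [3, 6, 7], [5], [8]].

The final insertion tableau P = [[1, 2, 4, 9], [3, 6, 7], [5], [8]] has shape [4, 3, 1, 1].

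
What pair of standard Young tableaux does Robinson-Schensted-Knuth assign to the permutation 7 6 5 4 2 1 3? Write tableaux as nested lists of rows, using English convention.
Insert each entry of the permutation into P by Schensted row insertion, recording in Q the position of each new cell.

After inserting 7: P = [[7]].
After inserting 6: P = [[6], [7]].
After inserting 5: P = [[5], [6], [7]].
After inserting 4: P = [[4], [5], [6], [7]].
After inserting 2: P = [[2], [4], [5], [6], [7]].
After inserting 1: P = [[1], [2], [4], [5], [6], [7]].
After inserting 3: P = [[1, 3], [2], [4], [5], [6], [7]].

So P = [[1, 3], [2], [4], [5], [6], [7]], Q = [[1, 7], [2], [3], [4], [5], [6]].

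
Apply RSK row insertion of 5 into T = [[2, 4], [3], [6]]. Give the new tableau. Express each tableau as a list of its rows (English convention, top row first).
[[2, 4, 5], [3], [6]]

5 is larger than every entry of row 1, so it is appended to row 1. The new tableau is [[2, 4, 5], [3], [6]].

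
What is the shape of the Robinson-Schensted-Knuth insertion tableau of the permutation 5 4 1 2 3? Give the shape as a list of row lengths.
[3, 1, 1]

RSK row insertion gives P = [[1, 2, 3], [4], [5]], which has shape [3, 1, 1].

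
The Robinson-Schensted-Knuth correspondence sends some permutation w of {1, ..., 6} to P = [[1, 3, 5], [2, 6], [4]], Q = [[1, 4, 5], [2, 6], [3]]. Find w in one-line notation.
4 2 1 3 6 5

Reverse RSK: for i = n, n-1, ..., 1, locate i in Q, remove the corresponding corner cell from P, and reverse-bump its entry up through P; the value ejected from row 1 is w(i).

So w = 4 2 1 3 6 5.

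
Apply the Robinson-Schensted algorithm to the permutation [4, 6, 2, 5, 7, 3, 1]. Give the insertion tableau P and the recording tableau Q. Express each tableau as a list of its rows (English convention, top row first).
P = [[1, 3, 7], [2, 5], [4], [6]], Q = [[1, 2, 5], [3, 4], [6], [7]]

Insert each entry of the permutation into P by Schensted row insertion, recording in Q the position of each new cell.

After inserting 4: P = [[4]].
After inserting 6: P = [[4, 6]].
After inserting 2: P = [[2, 6], [4]].
After inserting 5: P = [[2, 5], [4, 6]].
After inserting 7: P = [[2, 5, 7], [4, 6]].
After inserting 3: P = [[2, 3, 7], [4, 5], [6]].
After inserting 1: P = [[1, 3, 7], [2, 5], [4], [6]].

So P = [[1, 3, 7], [2, 5], [4], [6]], Q = [[1, 2, 5], [3, 4], [6], [7]].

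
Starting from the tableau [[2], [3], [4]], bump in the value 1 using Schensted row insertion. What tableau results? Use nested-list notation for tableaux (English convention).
[[1], [2], [3], [4]]

In row 1, 1 replaces 2 (the leftmost entry greater than 1); 2 is bumped to row 2. In row 2, 2 replaces 3 (the leftmost entry greater than 2); 3 is bumped to row 3. In row 3, 3 replaces 4 (the leftmost entry greater than 3); 4 is bumped to row 4. 4 starts a new row 4. The new tableau is [[1], [2], [3], [4]].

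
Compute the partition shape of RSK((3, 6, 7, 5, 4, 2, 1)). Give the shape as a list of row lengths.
Row-insert each entry into an empty tableau.

After inserting 3: P = [[3]].
After inserting 6: P = [[3, 6]].
After inserting 7: P = [[3, 6, 7]].
After inserting 5: P = [[3, 5, 7], [6]].
After inserting 4: P = [[3, 4, 7], [5], [6]].
After inserting 2: P = [[2, 4, 7], [3], [5], [6]].
After inserting 1: P = [[1, 4, 7], [2], [3], [5], [6]].

The final insertion tableau P = [[1, 4, 7], [2], [3], [5], [6]] has shape [3, 1, 1, 1, 1].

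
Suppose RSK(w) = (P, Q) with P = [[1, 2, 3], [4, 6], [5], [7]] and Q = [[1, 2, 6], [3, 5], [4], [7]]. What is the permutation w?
5 7 6 1 2 4 3

Reverse RSK: for i = n, n-1, ..., 1, locate i in Q, remove the corresponding corner cell from P, and reverse-bump its entry up through P; the value ejected from row 1 is w(i).

So w = 5 7 6 1 2 4 3.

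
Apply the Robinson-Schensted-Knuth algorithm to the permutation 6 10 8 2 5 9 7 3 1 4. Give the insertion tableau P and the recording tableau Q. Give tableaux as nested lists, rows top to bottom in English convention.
P = [[1, 3, 4], [2, 7, 9], [5, 8], [6], [10]], Q = [[1, 2, 6], [3, 5, 7], [4, 10], [8], [9]]

Insert each entry of the permutation into P by Schensted row insertion, recording in Q the position of each new cell.

After inserting 6: P = [[6]].
After inserting 10: P = [[6, 10]].
After inserting 8: P = [[6, 8], [10]].
After inserting 2: P = [[2, 8], [6], [10]].
After inserting 5: P = [[2, 5], [6, 8], [10]].
After inserting 9: P = [[2, 5, 9], [6, 8], [10]].
After inserting 7: P = [[2, 5, 7], [6, 8, 9], [10]].
After inserting 3: P = [[2, 3, 7], [5, 8, 9], [6], [10]].
After inserting 1: P = [[1, 3, 7], [2, 8, 9], [5], [6], [10]].
After inserting 4: P = [[1, 3, 4], [2, 7, 9], [5, 8], [6], [10]].

So P = [[1, 3, 4], [2, 7, 9], [5, 8], [6], [10]], Q = [[1, 2, 6], [3, 5, 7], [4, 10], [8], [9]].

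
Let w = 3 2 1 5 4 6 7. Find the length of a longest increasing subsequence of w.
4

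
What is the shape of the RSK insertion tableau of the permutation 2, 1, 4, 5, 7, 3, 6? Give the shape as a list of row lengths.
[4, 3]

Row-insert each entry into an empty tableau.

After inserting 2: P = [[2]].
After inserting 1: P = [[1], [2]].
After inserting 4: P = [[1, 4], [2]].
After inserting 5: P = [[1, 4, 5], [2]].
After inserting 7: P = [[1, 4, 5, 7], [2]].
After inserting 3: P = [[1, 3, 5, 7], [2, 4]].
After inserting 6: P = [[1, 3, 5, 6], [2, 4, 7]].

The final insertion tableau P = [[1, 3, 5, 6], [2, 4, 7]] has shape [4, 3].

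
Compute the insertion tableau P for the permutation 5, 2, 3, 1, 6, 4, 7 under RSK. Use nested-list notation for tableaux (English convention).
P = [[1, 3, 4, 7], [2, 6], [5]]

Insert 5: appended to row 1. P = [[5]].
Insert 2: 2 bumps 5 from row 1; 5 starts row 2. P = [[2], [5]].
Insert 3: appended to row 1. P = [[2, 3], [5]].
Insert 1: 1 bumps 2 from row 1; 2 bumps 5 from row 2; 5 starts row 3. P = [[1, 3], [2], [5]].
Insert 6: appended to row 1. P = [[1, 3, 6], [2], [5]].
Insert 4: 4 bumps 6 from row 1; 6 appends to row 2. P = [[1, 3, 4], [2, 6], [5]].
Insert 7: appended to row 1. P = [[1, 3, 4, 7], [2, 6], [5]].

So P = [[1, 3, 4, 7], [2, 6], [5]].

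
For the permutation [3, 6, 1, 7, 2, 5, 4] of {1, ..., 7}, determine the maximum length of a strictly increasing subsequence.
3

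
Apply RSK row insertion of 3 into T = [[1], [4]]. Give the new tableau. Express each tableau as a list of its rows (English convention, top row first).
[[1, 3], [4]]

3 is larger than every entry of row 1, so it is appended to row 1. The new tableau is [[1, 3], [4]].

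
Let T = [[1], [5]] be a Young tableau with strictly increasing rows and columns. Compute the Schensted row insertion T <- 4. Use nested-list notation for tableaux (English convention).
[[1, 4], [5]]

4 is larger than every entry of row 1, so it is appended to row 1. The new tableau is [[1, 4], [5]].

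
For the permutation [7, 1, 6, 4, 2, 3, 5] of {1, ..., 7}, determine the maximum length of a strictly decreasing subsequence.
4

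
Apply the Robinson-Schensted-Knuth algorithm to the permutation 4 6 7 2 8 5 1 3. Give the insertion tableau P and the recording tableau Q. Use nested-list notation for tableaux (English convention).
P = [[1, 3, 7, 8], [2, 5], [4, 6]], Q = [[1, 2, 3, 5], [4, 6], [7, 8]]

Insert each entry of the permutation into P by Schensted row insertion, recording in Q the position of each new cell.

Insert 4: appended to row 1. P = [[4]].
Insert 6: appended to row 1. P = [[4, 6]].
Insert 7: appended to row 1. P = [[4, 6, 7]].
Insert 2: 2 bumps 4 from row 1; 4 starts row 2. P = [[2, 6, 7], [4]].
Insert 8: appended to row 1. P = [[2, 6, 7, 8], [4]].
Insert 5: 5 bumps 6 from row 1; 6 appends to row 2. P = [[2, 5, 7, 8], [4, 6]].
Insert 1: 1 bumps 2 from row 1; 2 bumps 4 from row 2; 4 starts row 3. P = [[1, 5, 7, 8], [2, 6], [4]].
Insert 3: 3 bumps 5 from row 1; 5 bumps 6 from row 2; 6 appends to row 3. P = [[1, 3, 7, 8], [2, 5], [4, 6]].

So P = [[1, 3, 7, 8], [2, 5], [4, 6]], Q = [[1, 2, 3, 5], [4, 6], [7, 8]].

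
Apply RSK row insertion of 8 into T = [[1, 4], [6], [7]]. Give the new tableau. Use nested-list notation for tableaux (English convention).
[[1, 4, 8], [6], [7]]

8 is larger than every entry of row 1, so it is appended to row 1. The new tableau is [[1, 4, 8], [6], [7]].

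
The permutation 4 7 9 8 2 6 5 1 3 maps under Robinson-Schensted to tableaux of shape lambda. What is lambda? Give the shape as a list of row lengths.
RSK row insertion gives P = [[1, 3, 8], [2, 5], [4, 6], [7], [9]], which has shape [3, 2, 2, 1, 1].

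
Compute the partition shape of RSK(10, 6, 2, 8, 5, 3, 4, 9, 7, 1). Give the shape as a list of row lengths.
Row-insert each entry into an empty tableau.

After inserting 10: P = [[10]].
After inserting 6: P = [[6], [10]].
After inserting 2: P = [[2], [6], [10]].
After inserting 8: P = [[2, 8], [6], [10]].
After inserting 5: P = [[2, 5], [6, 8], [10]].
After inserting 3: P = [[2, 3], [5, 8], [6], [10]].
After inserting 4: P = [[2, 3, 4], [5, 8], [6], [10]].
After inserting 9: P = [[2, 3, 4, 9], [5, 8], [6], [10]].
After inserting 7: P = [[2, 3, 4, 7], [5, 8, 9], [6], [10]].
After inserting 1: P = [[1, 3, 4, 7], [2, 8, 9], [5], [6], [10]].

The final insertion tableau P = [[1, 3, 4, 7], [2, 8, 9], [5], [6], [10]] has shape [4, 3, 1, 1, 1].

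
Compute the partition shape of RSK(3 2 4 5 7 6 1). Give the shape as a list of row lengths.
[4, 2, 1]

Row-insert each entry into an empty tableau.

After inserting 3: P = [[3]].
After inserting 2: P = [[2], [3]].
After inserting 4: P = [[2, 4], [3]].
After inserting 5: P = [[2, 4, 5], [3]].
After inserting 7: P = [[2, 4, 5, 7], [3]].
After inserting 6: P = [[2, 4, 5, 6], [3, 7]].
After inserting 1: P = [[1, 4, 5, 6], [2, 7], [3]].

The final insertion tableau P = [[1, 4, 5, 6], [2, 7], [3]] has shape [4, 2, 1].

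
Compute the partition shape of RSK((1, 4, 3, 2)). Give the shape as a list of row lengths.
Row-insert each entry into an empty tableau.

After inserting 1: P = [[1]].
After inserting 4: P = [[1, 4]].
After inserting 3: P = [[1, 3], [4]].
After inserting 2: P = [[1, 2], [3], [4]].

The final insertion tableau P = [[1, 2], [3], [4]] has shape [2, 1, 1].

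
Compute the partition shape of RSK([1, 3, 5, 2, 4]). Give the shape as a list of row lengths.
Row-insert each entry into an empty tableau.

After inserting 1: P = [[1]].
After inserting 3: P = [[1, 3]].
After inserting 5: P = [[1, 3, 5]].
After inserting 2: P = [[1, 2, 5], [3]].
After inserting 4: P = [[1, 2, 4], [3, 5]].

The final insertion tableau P = [[1, 2, 4], [3, 5]] has shape [3, 2].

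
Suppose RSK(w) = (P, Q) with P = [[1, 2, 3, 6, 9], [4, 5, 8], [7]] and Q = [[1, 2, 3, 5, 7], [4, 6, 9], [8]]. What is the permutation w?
1 4 7 2 8 5 9 3 6

Reverse the RSK construction: for i from n down to 1, find the cell of Q containing i, remove the entry at that cell from P, and reverse-bump it up through P; the value ejected from row 1 is w(i).

Step i=9: Q has 9 at row 2, column 3; remove 8 from row 2 of P and reverse-bump: 8 enters row 1 and ejects 6. So w(9) = 6. P is now [[1, 2, 3, 8, 9], [4, 5], [7]].
Step i=8: Q has 8 at row 3, column 1; remove 7 from row 3 of P and reverse-bump: 7 enters row 2 and ejects 5; 5 enters row 1 and ejects 3. So w(8) = 3. P is now [[1, 2, 5, 8, 9], [4, 7]].
Step i=7: Q has 7 at row 1, column 5; remove that cell from P, ejecting 9. So w(7) = 9. P is now [[1, 2, 5, 8], [4, 7]].
Step i=6: Q has 6 at row 2, column 2; remove 7 from row 2 of P and reverse-bump: 7 enters row 1 and ejects 5. So w(6) = 5. P is now [[1, 2, 7, 8], [4]].
Step i=5: Q has 5 at row 1, column 4; remove that cell from P, ejecting 8. So w(5) = 8. P is now [[1, 2, 7], [4]].
Step i=4: Q has 4 at row 2, column 1; remove 4 from row 2 of P and reverse-bump: 4 enters row 1 and ejects 2. So w(4) = 2. P is now [[1, 4, 7]].
Step i=3: Q has 3 at row 1, column 3; remove that cell from P, ejecting 7. So w(3) = 7. P is now [[1, 4]].
Step i=2: Q has 2 at row 1, column 2; remove that cell from P, ejecting 4. So w(2) = 4. P is now [[1]].
Step i=1: Q has 1 at row 1, column 1; remove that cell from P, ejecting 1. So w(1) = 1. P is now [].

So w = 1 4 7 2 8 5 9 3 6.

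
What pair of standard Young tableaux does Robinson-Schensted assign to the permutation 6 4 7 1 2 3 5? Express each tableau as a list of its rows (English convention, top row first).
Insert each entry of the permutation into P by Schensted row insertion, recording in Q the position of each new cell.

Insert 6: appended to row 1. P = [[6]].
Insert 4: 4 bumps 6 from row 1; 6 starts row 2. P = [[4], [6]].
Insert 7: appended to row 1. P = [[4, 7], [6]].
Insert 1: 1 bumps 4 from row 1; 4 bumps 6 from row 2; 6 starts row 3. P = [[1, 7], [4], [6]].
Insert 2: 2 bumps 7 from row 1; 7 appends to row 2. P = [[1, 2], [4, 7], [6]].
Insert 3: appended to row 1. P = [[1, 2, 3], [4, 7], [6]].
Insert 5: appended to row 1. P = [[1, 2, 3, 5], [4, 7], [6]].

So P = [[1, 2, 3, 5], [4, 7], [6]], Q = [[1, 3, 6, 7], [2, 5], [4]].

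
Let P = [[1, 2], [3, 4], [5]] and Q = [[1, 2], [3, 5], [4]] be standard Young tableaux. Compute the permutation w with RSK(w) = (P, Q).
Reverse the RSK construction: for i from n down to 1, find the cell of Q containing i, remove the entry at that cell from P, and reverse-bump it up through P; the value ejected from row 1 is w(i).

Step i=5: Q has 5 at row 2, column 2; remove 4 from row 2 of P and reverse-bump: 4 enters row 1 and ejects 2. So w(5) = 2. P is now [[1, 4], [3], [5]].
Step i=4: Q has 4 at row 3, column 1; remove 5 from row 3 of P and reverse-bump: 5 enters row 2 and ejects 3; 3 enters row 1 and ejects 1. So w(4) = 1. P is now [[3, 4], [5]].
Step i=3: Q has 3 at row 2, column 1; remove 5 from row 2 of P and reverse-bump: 5 enters row 1 and ejects 4. So w(3) = 4. P is now [[3, 5]].
Step i=2: Q has 2 at row 1, column 2; remove that cell from P, ejecting 5. So w(2) = 5. P is now [[3]].
Step i=1: Q has 1 at row 1, column 1; remove that cell from P, ejecting 3. So w(1) = 3. P is now [].

So w = 3 5 4 1 2.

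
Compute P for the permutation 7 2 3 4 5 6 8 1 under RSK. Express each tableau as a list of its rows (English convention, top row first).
P = [[1, 3, 4, 5, 6, 8], [2], [7]]

Insert 7: appended to row 1. P = [[7]].
Insert 2: 2 bumps 7 from row 1; 7 starts row 2. P = [[2], [7]].
Insert 3: appended to row 1. P = [[2, 3], [7]].
Insert 4: appended to row 1. P = [[2, 3, 4], [7]].
Insert 5: appended to row 1. P = [[2, 3, 4, 5], [7]].
Insert 6: appended to row 1. P = [[2, 3, 4, 5, 6], [7]].
Insert 8: appended to row 1. P = [[2, 3, 4, 5, 6, 8], [7]].
Insert 1: 1 bumps 2 from row 1; 2 bumps 7 from row 2; 7 starts row 3. P = [[1, 3, 4, 5, 6, 8], [2], [7]].

So P = [[1, 3, 4, 5, 6, 8], [2], [7]].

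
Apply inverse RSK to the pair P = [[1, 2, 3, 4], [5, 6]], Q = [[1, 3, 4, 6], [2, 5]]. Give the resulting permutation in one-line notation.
Reverse the RSK construction: for i from n down to 1, find the cell of Q containing i, remove the entry at that cell from P, and reverse-bump it up through P; the value ejected from row 1 is w(i).

Step i=6: Q has 6 at row 1, column 4; remove that cell from P, ejecting 4. So w(6) = 4. P is now [[1, 2, 3], [5, 6]].
Step i=5: Q has 5 at row 2, column 2; remove 6 from row 2 of P and reverse-bump: 6 enters row 1 and ejects 3. So w(5) = 3. P is now [[1, 2, 6], [5]].
Step i=4: Q has 4 at row 1, column 3; remove that cell from P, ejecting 6. So w(4) = 6. P is now [[1, 2], [5]].
Step i=3: Q has 3 at row 1, column 2; remove that cell from P, ejecting 2. So w(3) = 2. P is now [[1], [5]].
Step i=2: Q has 2 at row 2, column 1; remove 5 from row 2 of P and reverse-bump: 5 enters row 1 and ejects 1. So w(2) = 1. P is now [[5]].
Step i=1: Q has 1 at row 1, column 1; remove that cell from P, ejecting 5. So w(1) = 5. P is now [].

So w = 5 1 2 6 3 4.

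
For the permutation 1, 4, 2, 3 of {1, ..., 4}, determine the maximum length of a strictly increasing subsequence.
3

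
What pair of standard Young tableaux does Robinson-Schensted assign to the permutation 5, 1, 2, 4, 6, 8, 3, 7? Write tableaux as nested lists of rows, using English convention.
P = [[1, 2, 3, 6, 7], [4, 8], [5]], Q = [[1, 3, 4, 5, 6], [2, 8], [7]]

Insert each entry of the permutation into P by Schensted row insertion, recording in Q the position of each new cell.

Insert 5: appended to row 1. P = [[5]].
Insert 1: 1 bumps 5 from row 1; 5 starts row 2. P = [[1], [5]].
Insert 2: appended to row 1. P = [[1, 2], [5]].
Insert 4: appended to row 1. P = [[1, 2, 4], [5]].
Insert 6: appended to row 1. P = [[1, 2, 4, 6], [5]].
Insert 8: appended to row 1. P = [[1, 2, 4, 6, 8], [5]].
Insert 3: 3 bumps 4 from row 1; 4 bumps 5 from row 2; 5 starts row 3. P = [[1, 2, 3, 6, 8], [4], [5]].
Insert 7: 7 bumps 8 from row 1; 8 appends to row 2. P = [[1, 2, 3, 6, 7], [4, 8], [5]].

So P = [[1, 2, 3, 6, 7], [4, 8], [5]], Q = [[1, 3, 4, 5, 6], [2, 8], [7]].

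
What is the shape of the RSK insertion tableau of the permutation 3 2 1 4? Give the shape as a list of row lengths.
RSK row insertion gives P = [[1, 4], [2], [3]], which has shape [2, 1, 1].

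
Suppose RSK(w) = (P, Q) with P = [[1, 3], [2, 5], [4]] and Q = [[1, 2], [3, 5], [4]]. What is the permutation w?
Reverse the RSK construction: for i from n down to 1, find the cell of Q containing i, remove the entry at that cell from P, and reverse-bump it up through P; the value ejected from row 1 is w(i).

Step i=5: Q has 5 at row 2, column 2; remove 5 from row 2 of P and reverse-bump: 5 enters row 1 and ejects 3. So w(5) = 3. P is now [[1, 5], [2], [4]].
Step i=4: Q has 4 at row 3, column 1; remove 4 from row 3 of P and reverse-bump: 4 enters row 2 and ejects 2; 2 enters row 1 and ejects 1. So w(4) = 1. P is now [[2, 5], [4]].
Step i=3: Q has 3 at row 2, column 1; remove 4 from row 2 of P and reverse-bump: 4 enters row 1 and ejects 2. So w(3) = 2. P is now [[4, 5]].
Step i=2: Q has 2 at row 1, column 2; remove that cell from P, ejecting 5. So w(2) = 5. P is now [[4]].
Step i=1: Q has 1 at row 1, column 1; remove that cell from P, ejecting 4. So w(1) = 4. P is now [].

So w = 4 5 2 1 3.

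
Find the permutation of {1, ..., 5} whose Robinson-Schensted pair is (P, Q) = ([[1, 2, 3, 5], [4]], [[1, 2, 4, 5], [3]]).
1 4 2 3 5

Reverse the RSK construction: for i from n down to 1, find the cell of Q containing i, remove the entry at that cell from P, and reverse-bump it up through P; the value ejected from row 1 is w(i).

Step i=5: Q has 5 at row 1, column 4; remove that cell from P, ejecting 5. So w(5) = 5. P is now [[1, 2, 3], [4]].
Step i=4: Q has 4 at row 1, column 3; remove that cell from P, ejecting 3. So w(4) = 3. P is now [[1, 2], [4]].
Step i=3: Q has 3 at row 2, column 1; remove 4 from row 2 of P and reverse-bump: 4 enters row 1 and ejects 2. So w(3) = 2. P is now [[1, 4]].
Step i=2: Q has 2 at row 1, column 2; remove that cell from P, ejecting 4. So w(2) = 4. P is now [[1]].
Step i=1: Q has 1 at row 1, column 1; remove that cell from P, ejecting 1. So w(1) = 1. P is now [].

So w = 1 4 2 3 5.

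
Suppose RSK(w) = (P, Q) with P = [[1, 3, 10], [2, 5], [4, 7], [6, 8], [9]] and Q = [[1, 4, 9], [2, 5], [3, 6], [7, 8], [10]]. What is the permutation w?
Reverse RSK: for i = n, n-1, ..., 1, locate i in Q, remove the corresponding corner cell from P, and reverse-bump its entry up through P; the value ejected from row 1 is w(i).

So w = 6 4 2 9 8 7 1 5 10 3.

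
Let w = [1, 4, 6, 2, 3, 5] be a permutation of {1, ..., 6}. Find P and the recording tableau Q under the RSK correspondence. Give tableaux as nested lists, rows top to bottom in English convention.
Insert each entry of the permutation into P by Schensted row insertion, recording in Q the position of each new cell.

Insert 1: appended to row 1. P = [[1]].
Insert 4: appended to row 1. P = [[1, 4]].
Insert 6: appended to row 1. P = [[1, 4, 6]].
Insert 2: 2 bumps 4 from row 1; 4 starts row 2. P = [[1, 2, 6], [4]].
Insert 3: 3 bumps 6 from row 1; 6 appends to row 2. P = [[1, 2, 3], [4, 6]].
Insert 5: appended to row 1. P = [[1, 2, 3, 5], [4, 6]].

So P = [[1, 2, 3, 5], [4, 6]], Q = [[1, 2, 3, 6], [4, 5]].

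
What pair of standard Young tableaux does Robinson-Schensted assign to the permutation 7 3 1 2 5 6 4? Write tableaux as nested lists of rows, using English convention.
Insert each entry of the permutation into P by Schensted row insertion, recording in Q the position of each new cell.

Insert 7: appended to row 1. P = [[7]].
Insert 3: 3 bumps 7 from row 1; 7 starts row 2. P = [[3], [7]].
Insert 1: 1 bumps 3 from row 1; 3 bumps 7 from row 2; 7 starts row 3. P = [[1], [3], [7]].
Insert 2: appended to row 1. P = [[1, 2], [3], [7]].
Insert 5: appended to row 1. P = [[1, 2, 5], [3], [7]].
Insert 6: appended to row 1. P = [[1, 2, 5, 6], [3], [7]].
Insert 4: 4 bumps 5 from row 1; 5 appends to row 2. P = [[1, 2, 4, 6], [3, 5], [7]].

So P = [[1, 2, 4, 6], [3, 5], [7]], Q = [[1, 4, 5, 6], [2, 7], [3]].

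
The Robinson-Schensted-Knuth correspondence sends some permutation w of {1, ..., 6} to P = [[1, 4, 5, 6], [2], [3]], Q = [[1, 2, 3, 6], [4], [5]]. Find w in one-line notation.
3 4 5 2 1 6

Reverse the RSK construction: for i from n down to 1, find the cell of Q containing i, remove the entry at that cell from P, and reverse-bump it up through P; the value ejected from row 1 is w(i).

Step i=6: Q has 6 at row 1, column 4; remove that cell from P, ejecting 6. So w(6) = 6. P is now [[1, 4, 5], [2], [3]].
Step i=5: Q has 5 at row 3, column 1; remove 3 from row 3 of P and reverse-bump: 3 enters row 2 and ejects 2; 2 enters row 1 and ejects 1. So w(5) = 1. P is now [[2, 4, 5], [3]].
Step i=4: Q has 4 at row 2, column 1; remove 3 from row 2 of P and reverse-bump: 3 enters row 1 and ejects 2. So w(4) = 2. P is now [[3, 4, 5]].
Step i=3: Q has 3 at row 1, column 3; remove that cell from P, ejecting 5. So w(3) = 5. P is now [[3, 4]].
Step i=2: Q has 2 at row 1, column 2; remove that cell from P, ejecting 4. So w(2) = 4. P is now [[3]].
Step i=1: Q has 1 at row 1, column 1; remove that cell from P, ejecting 3. So w(1) = 3. P is now [].

So w = 3 4 5 2 1 6.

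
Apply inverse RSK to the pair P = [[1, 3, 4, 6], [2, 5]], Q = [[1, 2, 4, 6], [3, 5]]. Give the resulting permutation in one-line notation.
Reverse the RSK construction: for i from n down to 1, find the cell of Q containing i, remove the entry at that cell from P, and reverse-bump it up through P; the value ejected from row 1 is w(i).

Step i=6: Q has 6 at row 1, column 4; remove that cell from P, ejecting 6. So w(6) = 6. P is now [[1, 3, 4], [2, 5]].
Step i=5: Q has 5 at row 2, column 2; remove 5 from row 2 of P and reverse-bump: 5 enters row 1 and ejects 4. So w(5) = 4. P is now [[1, 3, 5], [2]].
Step i=4: Q has 4 at row 1, column 3; remove that cell from P, ejecting 5. So w(4) = 5. P is now [[1, 3], [2]].
Step i=3: Q has 3 at row 2, column 1; remove 2 from row 2 of P and reverse-bump: 2 enters row 1 and ejects 1. So w(3) = 1. P is now [[2, 3]].
Step i=2: Q has 2 at row 1, column 2; remove that cell from P, ejecting 3. So w(2) = 3. P is now [[2]].
Step i=1: Q has 1 at row 1, column 1; remove that cell from P, ejecting 2. So w(1) = 2. P is now [].

So w = 2 3 1 5 4 6.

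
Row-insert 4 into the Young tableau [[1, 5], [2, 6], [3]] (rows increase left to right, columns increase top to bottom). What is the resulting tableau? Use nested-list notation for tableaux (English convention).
[[1, 4], [2, 5], [3, 6]]

In row 1, 4 replaces 5 (the leftmost entry greater than 4); 5 is bumped to row 2. In row 2, 5 replaces 6 (the leftmost entry greater than 5); 6 is bumped to row 3. 6 is appended to row 3. The new tableau is [[1, 4], [2, 5], [3, 6]].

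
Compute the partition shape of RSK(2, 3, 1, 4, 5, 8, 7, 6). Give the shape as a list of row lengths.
Row-insert each entry into an empty tableau.

After inserting 2: P = [[2]].
After inserting 3: P = [[2, 3]].
After inserting 1: P = [[1, 3], [2]].
After inserting 4: P = [[1, 3, 4], [2]].
After inserting 5: P = [[1, 3, 4, 5], [2]].
After inserting 8: P = [[1, 3, 4, 5, 8], [2]].
After inserting 7: P = [[1, 3, 4, 5, 7], [2, 8]].
After inserting 6: P = [[1, 3, 4, 5, 6], [2, 7], [8]].

The final insertion tableau P = [[1, 3, 4, 5, 6], [2, 7], [8]] has shape [5, 2, 1].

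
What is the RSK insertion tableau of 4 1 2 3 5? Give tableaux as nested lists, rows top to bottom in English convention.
Insert 4: appended to row 1. P = [[4]].
Insert 1: 1 bumps 4 from row 1; 4 starts row 2. P = [[1], [4]].
Insert 2: appended to row 1. P = [[1, 2], [4]].
Insert 3: appended to row 1. P = [[1, 2, 3], [4]].
Insert 5: appended to row 1. P = [[1, 2, 3, 5], [4]].

So P = [[1, 2, 3, 5], [4]].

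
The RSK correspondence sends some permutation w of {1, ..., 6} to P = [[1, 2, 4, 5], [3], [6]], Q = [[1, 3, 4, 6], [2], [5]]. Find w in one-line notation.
Reverse the RSK construction: for i from n down to 1, find the cell of Q containing i, remove the entry at that cell from P, and reverse-bump it up through P; the value ejected from row 1 is w(i).

Step i=6: Q has 6 at row 1, column 4; remove that cell from P, ejecting 5. So w(6) = 5. P is now [[1, 2, 4], [3], [6]].
Step i=5: Q has 5 at row 3, column 1; remove 6 from row 3 of P and reverse-bump: 6 enters row 2 and ejects 3; 3 enters row 1 and ejects 2. So w(5) = 2. P is now [[1, 3, 4], [6]].
Step i=4: Q has 4 at row 1, column 3; remove that cell from P, ejecting 4. So w(4) = 4. P is now [[1, 3], [6]].
Step i=3: Q has 3 at row 1, column 2; remove that cell from P, ejecting 3. So w(3) = 3. P is now [[1], [6]].
Step i=2: Q has 2 at row 2, column 1; remove 6 from row 2 of P and reverse-bump: 6 enters row 1 and ejects 1. So w(2) = 1. P is now [[6]].
Step i=1: Q has 1 at row 1, column 1; remove that cell from P, ejecting 6. So w(1) = 6. P is now [].

So w = 6 1 3 4 2 5.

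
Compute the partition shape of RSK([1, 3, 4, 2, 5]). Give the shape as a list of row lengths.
[4, 1]

Row-insert each entry into an empty tableau.

After inserting 1: P = [[1]].
After inserting 3: P = [[1, 3]].
After inserting 4: P = [[1, 3, 4]].
After inserting 2: P = [[1, 2, 4], [3]].
After inserting 5: P = [[1, 2, 4, 5], [3]].

The final insertion tableau P = [[1, 2, 4, 5], [3]] has shape [4, 1].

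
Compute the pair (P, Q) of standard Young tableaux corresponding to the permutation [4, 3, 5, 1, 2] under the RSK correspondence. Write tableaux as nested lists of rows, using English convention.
P = [[1, 2], [3, 5], [4]], Q = [[1, 3], [2, 5], [4]]

Insert each entry of the permutation into P by Schensted row insertion, recording in Q the position of each new cell.

Insert 4: appended to row 1. P = [[4]].
Insert 3: 3 bumps 4 from row 1; 4 starts row 2. P = [[3], [4]].
Insert 5: appended to row 1. P = [[3, 5], [4]].
Insert 1: 1 bumps 3 from row 1; 3 bumps 4 from row 2; 4 starts row 3. P = [[1, 5], [3], [4]].
Insert 2: 2 bumps 5 from row 1; 5 appends to row 2. P = [[1, 2], [3, 5], [4]].

So P = [[1, 2], [3, 5], [4]], Q = [[1, 3], [2, 5], [4]].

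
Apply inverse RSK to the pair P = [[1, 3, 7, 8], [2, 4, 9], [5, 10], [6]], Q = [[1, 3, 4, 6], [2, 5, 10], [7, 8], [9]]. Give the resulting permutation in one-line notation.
Reverse RSK: for i = n, n-1, ..., 1, locate i in Q, remove the corresponding corner cell from P, and reverse-bump its entry up through P; the value ejected from row 1 is w(i).

So w = 6 2 5 10 7 9 1 4 3 8.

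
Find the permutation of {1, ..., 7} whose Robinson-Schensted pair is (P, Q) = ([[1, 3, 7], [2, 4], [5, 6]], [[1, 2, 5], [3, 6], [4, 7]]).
Reverse the RSK construction: for i from n down to 1, find the cell of Q containing i, remove the entry at that cell from P, and reverse-bump it up through P; the value ejected from row 1 is w(i).

Step i=7: Q has 7 at row 3, column 2; remove 6 from row 3 of P and reverse-bump: 6 enters row 2 and ejects 4; 4 enters row 1 and ejects 3. So w(7) = 3. P is now [[1, 4, 7], [2, 6], [5]].
Step i=6: Q has 6 at row 2, column 2; remove 6 from row 2 of P and reverse-bump: 6 enters row 1 and ejects 4. So w(6) = 4. P is now [[1, 6, 7], [2], [5]].
Step i=5: Q has 5 at row 1, column 3; remove that cell from P, ejecting 7. So w(5) = 7. P is now [[1, 6], [2], [5]].
Step i=4: Q has 4 at row 3, column 1; remove 5 from row 3 of P and reverse-bump: 5 enters row 2 and ejects 2; 2 enters row 1 and ejects 1. So w(4) = 1. P is now [[2, 6], [5]].
Step i=3: Q has 3 at row 2, column 1; remove 5 from row 2 of P and reverse-bump: 5 enters row 1 and ejects 2. So w(3) = 2. P is now [[5, 6]].
Step i=2: Q has 2 at row 1, column 2; remove that cell from P, ejecting 6. So w(2) = 6. P is now [[5]].
Step i=1: Q has 1 at row 1, column 1; remove that cell from P, ejecting 5. So w(1) = 5. P is now [].

So w = 5 6 2 1 7 4 3.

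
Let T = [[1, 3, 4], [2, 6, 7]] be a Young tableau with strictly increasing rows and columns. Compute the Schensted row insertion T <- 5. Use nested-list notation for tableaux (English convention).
[[1, 3, 4, 5], [2, 6, 7]]

5 is larger than every entry of row 1, so it is appended to row 1. The new tableau is [[1, 3, 4, 5], [2, 6, 7]].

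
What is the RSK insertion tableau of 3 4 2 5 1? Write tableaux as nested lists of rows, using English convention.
P = [[1, 4, 5], [2], [3]]

Insert 3: appended to row 1. P = [[3]].
Insert 4: appended to row 1. P = [[3, 4]].
Insert 2: 2 bumps 3 from row 1; 3 starts row 2. P = [[2, 4], [3]].
Insert 5: appended to row 1. P = [[2, 4, 5], [3]].
Insert 1: 1 bumps 2 from row 1; 2 bumps 3 from row 2; 3 starts row 3. P = [[1, 4, 5], [2], [3]].

So P = [[1, 4, 5], [2], [3]].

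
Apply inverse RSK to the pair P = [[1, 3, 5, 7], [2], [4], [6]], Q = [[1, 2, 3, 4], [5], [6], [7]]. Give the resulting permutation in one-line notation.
2 4 6 7 5 3 1

Reverse the RSK construction: for i from n down to 1, find the cell of Q containing i, remove the entry at that cell from P, and reverse-bump it up through P; the value ejected from row 1 is w(i).

Step i=7: Q has 7 at row 4, column 1; remove 6 from row 4 of P and reverse-bump: 6 enters row 3 and ejects 4; 4 enters row 2 and ejects 2; 2 enters row 1 and ejects 1. So w(7) = 1. P is now [[2, 3, 5, 7], [4], [6]].
Step i=6: Q has 6 at row 3, column 1; remove 6 from row 3 of P and reverse-bump: 6 enters row 2 and ejects 4; 4 enters row 1 and ejects 3. So w(6) = 3. P is now [[2, 4, 5, 7], [6]].
Step i=5: Q has 5 at row 2, column 1; remove 6 from row 2 of P and reverse-bump: 6 enters row 1 and ejects 5. So w(5) = 5. P is now [[2, 4, 6, 7]].
Step i=4: Q has 4 at row 1, column 4; remove that cell from P, ejecting 7. So w(4) = 7. P is now [[2, 4, 6]].
Step i=3: Q has 3 at row 1, column 3; remove that cell from P, ejecting 6. So w(3) = 6. P is now [[2, 4]].
Step i=2: Q has 2 at row 1, column 2; remove that cell from P, ejecting 4. So w(2) = 4. P is now [[2]].
Step i=1: Q has 1 at row 1, column 1; remove that cell from P, ejecting 2. So w(1) = 2. P is now [].

So w = 2 4 6 7 5 3 1.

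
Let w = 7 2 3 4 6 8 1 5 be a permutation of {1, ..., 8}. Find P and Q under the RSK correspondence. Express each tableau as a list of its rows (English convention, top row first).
Insert each entry of the permutation into P by Schensted row insertion, recording in Q the position of each new cell.

Insert 7: appended to row 1. P = [[7]], Q = [[1]].
Insert 2: 2 bumps 7 from row 1; 7 starts row 2. P = [[2], [7]], Q = [[1], [2]].
Insert 3: appended to row 1. P = [[2, 3], [7]], Q = [[1, 3], [2]].
Insert 4: appended to row 1. P = [[2, 3, 4], [7]], Q = [[1, 3, 4], [2]].
Insert 6: appended to row 1. P = [[2, 3, 4, 6], [7]], Q = [[1, 3, 4, 5], [2]].
Insert 8: appended to row 1. P = [[2, 3, 4, 6, 8], [7]], Q = [[1, 3, 4, 5, 6], [2]].
Insert 1: 1 bumps 2 from row 1; 2 bumps 7 from row 2; 7 starts row 3. P = [[1, 3, 4, 6, 8], [2], [7]], Q = [[1, 3, 4, 5, 6], [2], [7]].
Insert 5: 5 bumps 6 from row 1; 6 appends to row 2. P = [[1, 3, 4, 5, 8], [2, 6], [7]], Q = [[1, 3, 4, 5, 6], [2, 8], [7]].

So P = [[1, 3, 4, 5, 8], [2, 6], [7]], Q = [[1, 3, 4, 5, 6], [2, 8], [7]].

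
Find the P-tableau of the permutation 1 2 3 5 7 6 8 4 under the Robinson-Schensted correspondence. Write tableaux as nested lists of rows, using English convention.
P = [[1, 2, 3, 4, 6, 8], [5], [7]]

Insert 1: appended to row 1. P = [[1]].
Insert 2: appended to row 1. P = [[1, 2]].
Insert 3: appended to row 1. P = [[1, 2, 3]].
Insert 5: appended to row 1. P = [[1, 2, 3, 5]].
Insert 7: appended to row 1. P = [[1, 2, 3, 5, 7]].
Insert 6: 6 bumps 7 from row 1; 7 starts row 2. P = [[1, 2, 3, 5, 6], [7]].
Insert 8: appended to row 1. P = [[1, 2, 3, 5, 6, 8], [7]].
Insert 4: 4 bumps 5 from row 1; 5 bumps 7 from row 2; 7 starts row 3. P = [[1, 2, 3, 4, 6, 8], [5], [7]].

So P = [[1, 2, 3, 4, 6, 8], [5], [7]].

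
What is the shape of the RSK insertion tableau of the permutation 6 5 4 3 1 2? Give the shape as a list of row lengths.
[2, 1, 1, 1, 1]

Row-insert each entry into an empty tableau.

After inserting 6: P = [[6]].
After inserting 5: P = [[5], [6]].
After inserting 4: P = [[4], [5], [6]].
After inserting 3: P = [[3], [4], [5], [6]].
After inserting 1: P = [[1], [3], [4], [5], [6]].
After inserting 2: P = [[1, 2], [3], [4], [5], [6]].

The final insertion tableau P = [[1, 2], [3], [4], [5], [6]] has shape [2, 1, 1, 1, 1].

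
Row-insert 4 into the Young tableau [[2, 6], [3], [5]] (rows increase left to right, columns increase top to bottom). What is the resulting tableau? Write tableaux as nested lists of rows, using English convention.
In row 1, 4 replaces 6 (the leftmost entry greater than 4); 6 is bumped to row 2. 6 is appended to row 2. The new tableau is [[2, 4], [3, 6], [5]].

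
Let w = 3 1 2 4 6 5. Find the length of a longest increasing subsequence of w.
4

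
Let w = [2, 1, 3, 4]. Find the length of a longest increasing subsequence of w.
3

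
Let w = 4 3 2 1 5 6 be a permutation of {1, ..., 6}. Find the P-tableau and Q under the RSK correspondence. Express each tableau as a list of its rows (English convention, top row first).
P = [[1, 5, 6], [2], [3], [4]], Q = [[1, 5, 6], [2], [3], [4]]

Insert each entry of the permutation into P by Schensted row insertion, recording in Q the position of each new cell.

Insert 4: appended to row 1. P = [[4]].
Insert 3: 3 bumps 4 from row 1; 4 starts row 2. P = [[3], [4]].
Insert 2: 2 bumps 3 from row 1; 3 bumps 4 from row 2; 4 starts row 3. P = [[2], [3], [4]].
Insert 1: 1 bumps 2 from row 1; 2 bumps 3 from row 2; 3 bumps 4 from row 3; 4 starts row 4. P = [[1], [2], [3], [4]].
Insert 5: appended to row 1. P = [[1, 5], [2], [3], [4]].
Insert 6: appended to row 1. P = [[1, 5, 6], [2], [3], [4]].

So P = [[1, 5, 6], [2], [3], [4]], Q = [[1, 5, 6], [2], [3], [4]].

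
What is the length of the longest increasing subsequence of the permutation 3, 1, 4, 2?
2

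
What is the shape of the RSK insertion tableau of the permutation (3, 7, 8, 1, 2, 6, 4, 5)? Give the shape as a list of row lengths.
[4, 3, 1]

Row-insert each entry into an empty tableau.

After inserting 3: P = [[3]].
After inserting 7: P = [[3, 7]].
After inserting 8: P = [[3, 7, 8]].
After inserting 1: P = [[1, 7, 8], [3]].
After inserting 2: P = [[1, 2, 8], [3, 7]].
After inserting 6: P = [[1, 2, 6], [3, 7, 8]].
After inserting 4: P = [[1, 2, 4], [3, 6, 8], [7]].
After inserting 5: P = [[1, 2, 4, 5], [3, 6, 8], [7]].

The final insertion tableau P = [[1, 2, 4, 5], [3, 6, 8], [7]] has shape [4, 3, 1].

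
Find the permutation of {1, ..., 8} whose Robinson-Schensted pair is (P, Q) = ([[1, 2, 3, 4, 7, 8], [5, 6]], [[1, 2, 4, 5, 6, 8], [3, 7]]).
Reverse the RSK construction: for i from n down to 1, find the cell of Q containing i, remove the entry at that cell from P, and reverse-bump it up through P; the value ejected from row 1 is w(i).

Step i=8: Q has 8 at row 1, column 6; remove that cell from P, ejecting 8. So w(8) = 8. P is now [[1, 2, 3, 4, 7], [5, 6]].
Step i=7: Q has 7 at row 2, column 2; remove 6 from row 2 of P and reverse-bump: 6 enters row 1 and ejects 4. So w(7) = 4. P is now [[1, 2, 3, 6, 7], [5]].
Step i=6: Q has 6 at row 1, column 5; remove that cell from P, ejecting 7. So w(6) = 7. P is now [[1, 2, 3, 6], [5]].
Step i=5: Q has 5 at row 1, column 4; remove that cell from P, ejecting 6. So w(5) = 6. P is now [[1, 2, 3], [5]].
Step i=4: Q has 4 at row 1, column 3; remove that cell from P, ejecting 3. So w(4) = 3. P is now [[1, 2], [5]].
Step i=3: Q has 3 at row 2, column 1; remove 5 from row 2 of P and reverse-bump: 5 enters row 1 and ejects 2. So w(3) = 2. P is now [[1, 5]].
Step i=2: Q has 2 at row 1, column 2; remove that cell from P, ejecting 5. So w(2) = 5. P is now [[1]].
Step i=1: Q has 1 at row 1, column 1; remove that cell from P, ejecting 1. So w(1) = 1. P is now [].

So w = 1 5 2 3 6 7 4 8.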